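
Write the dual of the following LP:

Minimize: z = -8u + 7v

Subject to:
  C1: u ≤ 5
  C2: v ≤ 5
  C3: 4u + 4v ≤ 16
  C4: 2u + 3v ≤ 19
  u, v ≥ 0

Primal min cᵀx s.t. Ax ≤ b, x ≥ 0  →  Dual max −bᵀy s.t. Aᵀy ≥ −c, y ≥ 0.

Maximize: z = -5y1 - 5y2 - 16y3 - 19y4

Subject to:
  y1 + 4y3 + 2y4 ≥ 8
  y2 + 4y3 + 3y4 ≥ -7
  y1, y2, y3, y4 ≥ 0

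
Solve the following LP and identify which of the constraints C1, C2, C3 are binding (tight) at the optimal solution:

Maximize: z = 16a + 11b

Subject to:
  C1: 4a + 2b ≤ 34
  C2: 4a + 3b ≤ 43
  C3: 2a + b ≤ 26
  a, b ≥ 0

At a = 4, b = 9, compute slack b - a·x for each constraint:
  C1: 34 − 34 = 0  (binding)
  C2: 43 − 43 = 0  (binding)
  C3: 26 − 17 = 9  (slack)

Optimal: a = 4, b = 9
Binding: C1, C2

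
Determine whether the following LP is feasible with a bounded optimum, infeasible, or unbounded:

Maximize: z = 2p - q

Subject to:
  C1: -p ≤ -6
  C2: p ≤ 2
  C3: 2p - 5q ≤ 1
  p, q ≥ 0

Infeasible (no feasible solution exists)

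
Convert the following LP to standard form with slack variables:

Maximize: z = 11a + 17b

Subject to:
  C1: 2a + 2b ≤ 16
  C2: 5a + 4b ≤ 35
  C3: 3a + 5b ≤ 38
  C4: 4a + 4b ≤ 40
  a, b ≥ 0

max z = 11a + 17b

s.t.
  2a + 2b + s1 = 16
  5a + 4b + s2 = 35
  3a + 5b + s3 = 38
  4a + 4b + s4 = 40
  a, b, s1, s2, s3, s4 ≥ 0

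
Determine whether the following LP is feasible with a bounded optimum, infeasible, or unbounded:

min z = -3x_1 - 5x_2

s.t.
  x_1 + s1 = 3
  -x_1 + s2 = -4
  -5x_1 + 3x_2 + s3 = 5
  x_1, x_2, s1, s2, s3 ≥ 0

Infeasible (no feasible solution exists)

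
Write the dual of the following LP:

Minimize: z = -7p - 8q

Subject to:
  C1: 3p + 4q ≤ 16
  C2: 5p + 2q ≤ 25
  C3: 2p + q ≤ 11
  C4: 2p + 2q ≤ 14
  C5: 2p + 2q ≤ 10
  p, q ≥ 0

Primal min cᵀx s.t. Ax ≤ b, x ≥ 0  →  Dual max −bᵀy s.t. Aᵀy ≥ −c, y ≥ 0.

Maximize: z = -16y1 - 25y2 - 11y3 - 14y4 - 10y5

Subject to:
  3y1 + 5y2 + 2y3 + 2y4 + 2y5 ≥ 7
  4y1 + 2y2 + y3 + 2y4 + 2y5 ≥ 8
  y1, y2, y3, y4, y5 ≥ 0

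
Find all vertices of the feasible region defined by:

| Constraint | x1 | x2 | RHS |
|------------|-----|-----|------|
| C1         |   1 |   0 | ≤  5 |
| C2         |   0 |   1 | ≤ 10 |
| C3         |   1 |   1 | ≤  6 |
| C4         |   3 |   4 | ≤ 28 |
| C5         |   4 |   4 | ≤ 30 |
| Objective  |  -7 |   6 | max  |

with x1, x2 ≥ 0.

(0, 0), (5, 0), (5, 1), (0, 6)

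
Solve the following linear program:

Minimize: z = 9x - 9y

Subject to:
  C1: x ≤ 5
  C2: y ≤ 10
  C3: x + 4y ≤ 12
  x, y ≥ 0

Evaluate the objective at each vertex of the feasible region:
  z(0, 0) = 0
  z(5, 0) = 45
  z(5, 1.75) = 29.25
  z(0, 3) = -27  ←
The minimum is at x = 0, y = 3.

x = 0, y = 3, z = -27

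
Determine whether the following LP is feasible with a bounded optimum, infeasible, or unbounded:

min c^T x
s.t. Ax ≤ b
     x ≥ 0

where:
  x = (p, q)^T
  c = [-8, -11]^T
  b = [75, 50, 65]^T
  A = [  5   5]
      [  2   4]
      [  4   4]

Feasible with a bounded optimal solution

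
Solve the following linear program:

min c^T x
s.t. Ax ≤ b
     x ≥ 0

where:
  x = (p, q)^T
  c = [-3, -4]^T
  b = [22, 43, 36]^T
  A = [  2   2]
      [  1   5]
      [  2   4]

Evaluate the objective at each vertex of the feasible region:
  z(0, 0) = 0
  z(11, 0) = -33
  z(4, 7) = -40  ←
  z(1.333, 8.333) = -37.33
  z(0, 8.6) = -34.4
The minimum is at p = 4, q = 7.

p = 4, q = 7, z = -40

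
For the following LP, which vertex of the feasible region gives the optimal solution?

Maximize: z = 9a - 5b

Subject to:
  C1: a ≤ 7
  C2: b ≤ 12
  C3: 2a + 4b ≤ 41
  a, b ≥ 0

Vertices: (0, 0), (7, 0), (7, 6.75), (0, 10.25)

Evaluate the objective at each vertex of the feasible region:
  z(0, 0) = 0
  z(7, 0) = 63  ←
  z(7, 6.75) = 29.25
  z(0, 10.25) = -51.25
The maximum is at a = 7, b = 0.

(7, 0)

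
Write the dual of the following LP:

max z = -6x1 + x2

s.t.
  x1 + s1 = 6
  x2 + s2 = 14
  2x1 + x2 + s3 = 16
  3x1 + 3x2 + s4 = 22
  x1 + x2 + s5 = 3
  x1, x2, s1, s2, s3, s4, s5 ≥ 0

Primal max cᵀx s.t. Ax ≤ b, x ≥ 0  →  Dual min bᵀy s.t. Aᵀy ≥ c, y ≥ 0.

Minimize: z = 6y1 + 14y2 + 16y3 + 22y4 + 3y5

Subject to:
  y1 + 2y3 + 3y4 + y5 ≥ -6
  y2 + y3 + 3y4 + y5 ≥ 1
  y1, y2, y3, y4, y5 ≥ 0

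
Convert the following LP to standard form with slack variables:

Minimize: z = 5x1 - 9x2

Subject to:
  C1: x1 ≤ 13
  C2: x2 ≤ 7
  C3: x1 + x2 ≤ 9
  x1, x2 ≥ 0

min z = 5x1 - 9x2

s.t.
  x1 + s1 = 13
  x2 + s2 = 7
  x1 + x2 + s3 = 9
  x1, x2, s1, s2, s3 ≥ 0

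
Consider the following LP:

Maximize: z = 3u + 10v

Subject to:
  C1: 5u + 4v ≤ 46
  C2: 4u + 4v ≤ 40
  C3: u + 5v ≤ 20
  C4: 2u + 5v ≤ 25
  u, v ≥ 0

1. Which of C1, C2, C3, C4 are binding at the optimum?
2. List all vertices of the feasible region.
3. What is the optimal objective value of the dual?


1. C3, C4
2. (0, 0), (9.2, 0), (7.647, 1.941), (5, 3), (0, 4)
3. 45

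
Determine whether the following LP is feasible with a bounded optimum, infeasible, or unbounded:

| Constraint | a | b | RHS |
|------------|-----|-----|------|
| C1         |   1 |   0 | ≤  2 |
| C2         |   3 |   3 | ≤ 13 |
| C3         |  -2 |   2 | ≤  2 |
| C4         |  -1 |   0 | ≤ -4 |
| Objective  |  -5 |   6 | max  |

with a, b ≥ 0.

Infeasible (no feasible solution exists)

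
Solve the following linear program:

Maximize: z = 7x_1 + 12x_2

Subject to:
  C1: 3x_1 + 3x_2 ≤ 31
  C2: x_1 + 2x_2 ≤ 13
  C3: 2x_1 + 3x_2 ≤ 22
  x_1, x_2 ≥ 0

Evaluate the objective at each vertex of the feasible region:
  z(0, 0) = 0
  z(10.33, 0) = 72.33
  z(9, 1.333) = 79
  z(5, 4) = 83  ←
  z(0, 6.5) = 78
The maximum is at x_1 = 5, x_2 = 4.

x_1 = 5, x_2 = 4, z = 83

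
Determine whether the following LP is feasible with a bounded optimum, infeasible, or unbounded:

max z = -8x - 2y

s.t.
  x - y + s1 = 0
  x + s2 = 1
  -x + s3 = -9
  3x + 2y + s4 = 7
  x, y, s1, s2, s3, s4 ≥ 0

Infeasible (no feasible solution exists)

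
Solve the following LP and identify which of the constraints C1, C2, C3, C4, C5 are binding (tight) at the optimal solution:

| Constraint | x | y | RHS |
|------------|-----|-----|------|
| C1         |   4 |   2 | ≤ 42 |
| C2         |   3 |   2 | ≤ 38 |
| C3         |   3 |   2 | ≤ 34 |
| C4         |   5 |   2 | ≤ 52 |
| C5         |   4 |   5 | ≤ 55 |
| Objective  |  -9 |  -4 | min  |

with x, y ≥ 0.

At x = 10, y = 1, compute slack b - a·x for each constraint:
  C1: 42 − 42 = 0  (binding)
  C2: 38 − 32 = 6  (slack)
  C3: 34 − 32 = 2  (slack)
  C4: 52 − 52 = 0  (binding)
  C5: 55 − 45 = 10  (slack)

Optimal: x = 10, y = 1
Binding: C1, C4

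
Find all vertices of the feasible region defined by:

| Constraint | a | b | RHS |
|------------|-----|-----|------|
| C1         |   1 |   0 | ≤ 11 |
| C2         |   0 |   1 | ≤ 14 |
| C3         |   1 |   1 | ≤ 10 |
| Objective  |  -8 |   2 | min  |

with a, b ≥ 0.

(0, 0), (10, 0), (0, 10)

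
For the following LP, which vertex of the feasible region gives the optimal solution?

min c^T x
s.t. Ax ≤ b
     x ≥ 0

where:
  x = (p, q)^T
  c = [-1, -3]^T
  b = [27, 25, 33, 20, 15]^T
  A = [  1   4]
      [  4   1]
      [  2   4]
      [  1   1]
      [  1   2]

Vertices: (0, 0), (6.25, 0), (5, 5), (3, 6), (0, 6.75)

Evaluate the objective at each vertex of the feasible region:
  z(0, 0) = 0
  z(6.25, 0) = -6.25
  z(5, 5) = -20
  z(3, 6) = -21  ←
  z(0, 6.75) = -20.25
The minimum is at p = 3, q = 6.

(3, 6)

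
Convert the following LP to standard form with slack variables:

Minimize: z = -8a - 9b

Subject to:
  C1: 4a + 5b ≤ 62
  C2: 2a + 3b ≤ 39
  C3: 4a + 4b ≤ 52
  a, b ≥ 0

min z = -8a - 9b

s.t.
  4a + 5b + s1 = 62
  2a + 3b + s2 = 39
  4a + 4b + s3 = 52
  a, b, s1, s2, s3 ≥ 0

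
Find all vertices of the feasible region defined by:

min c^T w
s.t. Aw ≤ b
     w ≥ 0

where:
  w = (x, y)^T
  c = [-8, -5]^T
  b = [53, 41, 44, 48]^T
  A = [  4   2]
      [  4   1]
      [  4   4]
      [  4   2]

(0, 0), (10.25, 0), (10, 1), (0, 11)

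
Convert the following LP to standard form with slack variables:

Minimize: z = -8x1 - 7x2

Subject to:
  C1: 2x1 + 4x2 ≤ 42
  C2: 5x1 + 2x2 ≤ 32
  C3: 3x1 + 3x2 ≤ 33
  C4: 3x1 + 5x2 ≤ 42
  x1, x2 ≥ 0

min z = -8x1 - 7x2

s.t.
  2x1 + 4x2 + s1 = 42
  5x1 + 2x2 + s2 = 32
  3x1 + 3x2 + s3 = 33
  3x1 + 5x2 + s4 = 42
  x1, x2, s1, s2, s3, s4 ≥ 0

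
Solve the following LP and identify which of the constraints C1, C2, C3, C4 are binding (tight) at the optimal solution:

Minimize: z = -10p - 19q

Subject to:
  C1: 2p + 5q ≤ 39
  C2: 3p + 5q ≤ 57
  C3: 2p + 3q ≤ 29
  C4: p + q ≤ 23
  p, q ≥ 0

At p = 7, q = 5, compute slack b - a·x for each constraint:
  C1: 39 − 39 = 0  (binding)
  C2: 57 − 46 = 11  (slack)
  C3: 29 − 29 = 0  (binding)
  C4: 23 − 12 = 11  (slack)

Optimal: p = 7, q = 5
Binding: C1, C3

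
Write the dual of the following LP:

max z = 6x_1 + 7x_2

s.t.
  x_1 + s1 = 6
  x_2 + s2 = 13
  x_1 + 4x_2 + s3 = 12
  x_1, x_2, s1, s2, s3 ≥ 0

Primal max cᵀx s.t. Ax ≤ b, x ≥ 0  →  Dual min bᵀy s.t. Aᵀy ≥ c, y ≥ 0.

Minimize: z = 6y1 + 13y2 + 12y3

Subject to:
  y1 + y3 ≥ 6
  y2 + 4y3 ≥ 7
  y1, y2, y3 ≥ 0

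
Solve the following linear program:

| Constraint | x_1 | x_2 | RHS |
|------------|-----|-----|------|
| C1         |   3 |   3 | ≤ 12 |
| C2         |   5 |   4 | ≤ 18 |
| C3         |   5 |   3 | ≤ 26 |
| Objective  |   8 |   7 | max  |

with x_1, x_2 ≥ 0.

Evaluate the objective at each vertex of the feasible region:
  z(0, 0) = 0
  z(3.6, 0) = 28.8
  z(2, 2) = 30  ←
  z(0, 4) = 28
The maximum is at x_1 = 2, x_2 = 2.

x_1 = 2, x_2 = 2, z = 30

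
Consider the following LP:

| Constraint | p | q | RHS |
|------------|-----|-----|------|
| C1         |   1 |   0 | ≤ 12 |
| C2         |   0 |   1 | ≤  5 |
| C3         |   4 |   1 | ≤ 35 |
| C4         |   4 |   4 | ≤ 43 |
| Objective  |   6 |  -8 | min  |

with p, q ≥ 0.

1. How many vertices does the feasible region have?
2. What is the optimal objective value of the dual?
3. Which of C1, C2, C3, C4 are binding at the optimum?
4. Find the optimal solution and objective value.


1. 5
2. -40
3. C2
4. p = 0, q = 5, z = -40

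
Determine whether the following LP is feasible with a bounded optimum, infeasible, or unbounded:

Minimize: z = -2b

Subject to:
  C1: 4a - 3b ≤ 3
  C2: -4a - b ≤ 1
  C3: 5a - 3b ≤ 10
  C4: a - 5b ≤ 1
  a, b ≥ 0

Unbounded (objective can decrease without bound)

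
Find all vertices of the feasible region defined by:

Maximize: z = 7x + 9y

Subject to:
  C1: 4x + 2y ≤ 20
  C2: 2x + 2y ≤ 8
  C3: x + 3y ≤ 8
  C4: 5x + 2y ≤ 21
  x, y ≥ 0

(0, 0), (4, 0), (2, 2), (0, 2.667)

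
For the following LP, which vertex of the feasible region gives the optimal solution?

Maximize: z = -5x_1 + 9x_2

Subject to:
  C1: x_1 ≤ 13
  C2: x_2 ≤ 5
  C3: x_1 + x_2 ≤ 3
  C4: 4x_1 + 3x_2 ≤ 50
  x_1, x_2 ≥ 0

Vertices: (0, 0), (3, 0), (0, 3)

Evaluate the objective at each vertex of the feasible region:
  z(0, 0) = 0
  z(3, 0) = -15
  z(0, 3) = 27  ←
The maximum is at x_1 = 0, x_2 = 3.

(0, 3)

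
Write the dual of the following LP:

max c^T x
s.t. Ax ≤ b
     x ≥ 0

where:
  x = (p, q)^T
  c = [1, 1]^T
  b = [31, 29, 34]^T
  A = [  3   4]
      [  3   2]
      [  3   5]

Primal max cᵀx s.t. Ax ≤ b, x ≥ 0  →  Dual min bᵀy s.t. Aᵀy ≥ c, y ≥ 0.

Minimize: z = 31y1 + 29y2 + 34y3

Subject to:
  3y1 + 3y2 + 3y3 ≥ 1
  4y1 + 2y2 + 5y3 ≥ 1
  y1, y2, y3 ≥ 0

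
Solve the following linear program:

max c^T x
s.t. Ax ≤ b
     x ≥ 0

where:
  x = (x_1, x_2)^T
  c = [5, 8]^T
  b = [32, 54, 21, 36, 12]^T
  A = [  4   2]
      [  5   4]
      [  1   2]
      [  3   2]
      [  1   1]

Evaluate the objective at each vertex of the feasible region:
  z(0, 0) = 0
  z(8, 0) = 40
  z(4, 8) = 84
  z(3, 9) = 87  ←
  z(0, 10.5) = 84
The maximum is at x_1 = 3, x_2 = 9.

x_1 = 3, x_2 = 9, z = 87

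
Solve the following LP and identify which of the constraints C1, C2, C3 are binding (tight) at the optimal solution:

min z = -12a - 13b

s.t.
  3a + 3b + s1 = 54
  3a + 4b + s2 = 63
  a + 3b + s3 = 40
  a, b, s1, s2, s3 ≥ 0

At a = 9, b = 9, compute slack b - a·x for each constraint:
  C1: 54 − 54 = 0  (binding)
  C2: 63 − 63 = 0  (binding)
  C3: 40 − 36 = 4  (slack)

Optimal: a = 9, b = 9
Binding: C1, C2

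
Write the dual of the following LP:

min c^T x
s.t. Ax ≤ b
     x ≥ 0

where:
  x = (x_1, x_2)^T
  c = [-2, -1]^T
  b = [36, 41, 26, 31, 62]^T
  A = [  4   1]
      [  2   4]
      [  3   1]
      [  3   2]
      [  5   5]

Primal min cᵀx s.t. Ax ≤ b, x ≥ 0  →  Dual max −bᵀy s.t. Aᵀy ≥ −c, y ≥ 0.

Maximize: z = -36y1 - 41y2 - 26y3 - 31y4 - 62y5

Subject to:
  4y1 + 2y2 + 3y3 + 3y4 + 5y5 ≥ 2
  y1 + 4y2 + y3 + 2y4 + 5y5 ≥ 1
  y1, y2, y3, y4, y5 ≥ 0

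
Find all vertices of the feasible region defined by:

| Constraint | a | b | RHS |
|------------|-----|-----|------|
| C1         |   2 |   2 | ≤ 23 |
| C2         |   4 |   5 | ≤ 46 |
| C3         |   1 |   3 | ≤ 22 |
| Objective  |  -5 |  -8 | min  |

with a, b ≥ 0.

(0, 0), (11.5, 0), (4, 6), (0, 7.333)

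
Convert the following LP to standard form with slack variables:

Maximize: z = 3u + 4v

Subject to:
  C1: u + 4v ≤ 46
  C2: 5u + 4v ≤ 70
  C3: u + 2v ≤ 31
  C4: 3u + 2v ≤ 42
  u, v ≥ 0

max z = 3u + 4v

s.t.
  u + 4v + s1 = 46
  5u + 4v + s2 = 70
  u + 2v + s3 = 31
  3u + 2v + s4 = 42
  u, v, s1, s2, s3, s4 ≥ 0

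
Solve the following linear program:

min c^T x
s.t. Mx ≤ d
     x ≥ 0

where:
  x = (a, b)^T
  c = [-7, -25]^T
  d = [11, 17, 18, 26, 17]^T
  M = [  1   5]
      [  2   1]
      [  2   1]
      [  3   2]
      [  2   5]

Evaluate the objective at each vertex of the feasible region:
  z(0, 0) = 0
  z(8.5, 0) = -59.5
  z(6, 1) = -67  ←
  z(0, 2.2) = -55
The minimum is at a = 6, b = 1.

a = 6, b = 1, z = -67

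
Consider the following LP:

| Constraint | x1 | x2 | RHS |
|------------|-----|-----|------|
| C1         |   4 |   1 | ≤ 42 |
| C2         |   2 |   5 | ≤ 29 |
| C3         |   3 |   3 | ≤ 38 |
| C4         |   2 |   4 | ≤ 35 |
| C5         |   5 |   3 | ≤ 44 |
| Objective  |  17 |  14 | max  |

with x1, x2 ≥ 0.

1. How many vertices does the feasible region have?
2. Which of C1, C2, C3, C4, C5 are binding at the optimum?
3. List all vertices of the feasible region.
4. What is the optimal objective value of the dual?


1. 4
2. C2, C5
3. (0, 0), (8.8, 0), (7, 3), (0, 5.8)
4. 161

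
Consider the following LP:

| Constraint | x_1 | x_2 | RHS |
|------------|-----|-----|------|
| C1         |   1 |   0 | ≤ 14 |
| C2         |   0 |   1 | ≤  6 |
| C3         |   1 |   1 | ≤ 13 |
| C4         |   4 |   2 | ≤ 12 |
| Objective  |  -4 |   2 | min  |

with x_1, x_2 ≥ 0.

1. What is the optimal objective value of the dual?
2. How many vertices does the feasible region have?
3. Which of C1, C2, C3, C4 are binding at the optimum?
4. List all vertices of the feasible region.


1. -12
2. 3
3. C4
4. (0, 0), (3, 0), (0, 6)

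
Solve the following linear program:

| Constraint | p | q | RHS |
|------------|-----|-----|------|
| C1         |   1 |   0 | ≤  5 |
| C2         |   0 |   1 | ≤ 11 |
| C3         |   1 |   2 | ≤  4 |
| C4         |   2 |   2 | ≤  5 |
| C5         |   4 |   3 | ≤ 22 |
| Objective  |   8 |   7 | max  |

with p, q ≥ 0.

Evaluate the objective at each vertex of the feasible region:
  z(0, 0) = 0
  z(2.5, 0) = 20  ←
  z(1, 1.5) = 18.5
  z(0, 2) = 14
The maximum is at p = 2.5, q = 0.

p = 2.5, q = 0, z = 20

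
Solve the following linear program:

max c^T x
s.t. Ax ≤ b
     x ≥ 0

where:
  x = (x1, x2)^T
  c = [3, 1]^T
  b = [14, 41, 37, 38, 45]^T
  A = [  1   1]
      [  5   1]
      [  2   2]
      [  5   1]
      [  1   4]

Evaluate the objective at each vertex of the feasible region:
  z(0, 0) = 0
  z(7.6, 0) = 22.8
  z(6, 8) = 26  ←
  z(3.667, 10.33) = 21.33
  z(0, 11.25) = 11.25
The maximum is at x1 = 6, x2 = 8.

x1 = 6, x2 = 8, z = 26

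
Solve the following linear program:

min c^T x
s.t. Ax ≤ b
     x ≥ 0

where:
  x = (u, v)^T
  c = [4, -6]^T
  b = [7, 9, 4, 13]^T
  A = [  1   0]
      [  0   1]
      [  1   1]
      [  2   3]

Evaluate the objective at each vertex of the feasible region:
  z(0, 0) = 0
  z(4, 0) = 16
  z(0, 4) = -24  ←
The minimum is at u = 0, v = 4.

u = 0, v = 4, z = -24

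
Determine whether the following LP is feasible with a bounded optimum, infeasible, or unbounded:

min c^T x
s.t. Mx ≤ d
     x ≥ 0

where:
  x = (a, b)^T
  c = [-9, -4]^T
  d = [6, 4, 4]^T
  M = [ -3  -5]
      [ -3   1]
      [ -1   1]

Unbounded (objective can decrease without bound)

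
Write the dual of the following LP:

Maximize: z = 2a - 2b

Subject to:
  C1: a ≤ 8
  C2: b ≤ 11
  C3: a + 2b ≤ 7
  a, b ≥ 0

Primal max cᵀx s.t. Ax ≤ b, x ≥ 0  →  Dual min bᵀy s.t. Aᵀy ≥ c, y ≥ 0.

Minimize: z = 8y1 + 11y2 + 7y3

Subject to:
  y1 + y3 ≥ 2
  y2 + 2y3 ≥ -2
  y1, y2, y3 ≥ 0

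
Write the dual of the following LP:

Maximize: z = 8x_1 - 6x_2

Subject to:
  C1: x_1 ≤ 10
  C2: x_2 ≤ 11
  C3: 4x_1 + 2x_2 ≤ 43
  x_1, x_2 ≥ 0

Primal max cᵀx s.t. Ax ≤ b, x ≥ 0  →  Dual min bᵀy s.t. Aᵀy ≥ c, y ≥ 0.

Minimize: z = 10y1 + 11y2 + 43y3

Subject to:
  y1 + 4y3 ≥ 8
  y2 + 2y3 ≥ -6
  y1, y2, y3 ≥ 0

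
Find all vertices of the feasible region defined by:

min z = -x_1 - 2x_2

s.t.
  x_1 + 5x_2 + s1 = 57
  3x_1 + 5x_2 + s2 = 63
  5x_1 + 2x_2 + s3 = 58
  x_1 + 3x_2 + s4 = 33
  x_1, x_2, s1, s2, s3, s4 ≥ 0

(0, 0), (11.6, 0), (8.632, 7.421), (6, 9), (0, 11)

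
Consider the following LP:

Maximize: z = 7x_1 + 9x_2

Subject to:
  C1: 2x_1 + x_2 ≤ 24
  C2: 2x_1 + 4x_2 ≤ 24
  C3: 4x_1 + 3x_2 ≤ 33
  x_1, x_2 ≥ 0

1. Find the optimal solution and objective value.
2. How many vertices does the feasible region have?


1. x_1 = 6, x_2 = 3, z = 69
2. 4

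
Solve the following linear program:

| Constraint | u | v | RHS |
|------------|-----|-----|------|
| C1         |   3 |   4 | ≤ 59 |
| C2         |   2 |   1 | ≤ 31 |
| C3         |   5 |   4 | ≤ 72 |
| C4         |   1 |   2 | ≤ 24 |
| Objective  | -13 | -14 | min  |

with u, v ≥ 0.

Evaluate the objective at each vertex of the feasible region:
  z(0, 0) = 0
  z(14.4, 0) = -187.2
  z(8, 8) = -216  ←
  z(0, 12) = -168
The minimum is at u = 8, v = 8.

u = 8, v = 8, z = -216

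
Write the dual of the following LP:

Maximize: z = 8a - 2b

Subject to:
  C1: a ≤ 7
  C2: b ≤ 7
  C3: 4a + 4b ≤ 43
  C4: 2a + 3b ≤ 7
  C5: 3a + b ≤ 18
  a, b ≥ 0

Primal max cᵀx s.t. Ax ≤ b, x ≥ 0  →  Dual min bᵀy s.t. Aᵀy ≥ c, y ≥ 0.

Minimize: z = 7y1 + 7y2 + 43y3 + 7y4 + 18y5

Subject to:
  y1 + 4y3 + 2y4 + 3y5 ≥ 8
  y2 + 4y3 + 3y4 + y5 ≥ -2
  y1, y2, y3, y4, y5 ≥ 0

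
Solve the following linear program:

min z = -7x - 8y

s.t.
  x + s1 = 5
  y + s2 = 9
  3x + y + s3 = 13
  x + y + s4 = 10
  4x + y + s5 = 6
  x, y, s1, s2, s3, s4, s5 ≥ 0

Evaluate the objective at each vertex of the feasible region:
  z(0, 0) = 0
  z(1.5, 0) = -10.5
  z(0, 6) = -48  ←
The minimum is at x = 0, y = 6.

x = 0, y = 6, z = -48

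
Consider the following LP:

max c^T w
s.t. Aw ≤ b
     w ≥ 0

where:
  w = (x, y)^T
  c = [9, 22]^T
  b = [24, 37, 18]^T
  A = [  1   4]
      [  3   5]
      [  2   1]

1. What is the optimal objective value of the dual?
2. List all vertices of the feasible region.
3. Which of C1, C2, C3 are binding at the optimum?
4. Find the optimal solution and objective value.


1. 146
2. (0, 0), (9, 0), (7.571, 2.857), (4, 5), (0, 6)
3. C1, C2
4. x = 4, y = 5, z = 146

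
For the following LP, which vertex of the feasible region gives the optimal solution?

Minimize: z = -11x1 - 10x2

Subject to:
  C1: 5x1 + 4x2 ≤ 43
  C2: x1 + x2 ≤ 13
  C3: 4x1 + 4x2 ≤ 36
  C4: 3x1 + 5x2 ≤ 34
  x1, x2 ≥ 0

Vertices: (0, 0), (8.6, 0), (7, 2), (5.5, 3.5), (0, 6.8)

Evaluate the objective at each vertex of the feasible region:
  z(0, 0) = 0
  z(8.6, 0) = -94.6
  z(7, 2) = -97  ←
  z(5.5, 3.5) = -95.5
  z(0, 6.8) = -68
The minimum is at x1 = 7, x2 = 2.

(7, 2)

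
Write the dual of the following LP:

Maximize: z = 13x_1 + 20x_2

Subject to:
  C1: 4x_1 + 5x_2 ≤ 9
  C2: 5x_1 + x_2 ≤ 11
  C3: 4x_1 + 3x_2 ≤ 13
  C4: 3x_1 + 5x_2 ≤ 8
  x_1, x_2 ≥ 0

Primal max cᵀx s.t. Ax ≤ b, x ≥ 0  →  Dual min bᵀy s.t. Aᵀy ≥ c, y ≥ 0.

Minimize: z = 9y1 + 11y2 + 13y3 + 8y4

Subject to:
  4y1 + 5y2 + 4y3 + 3y4 ≥ 13
  5y1 + y2 + 3y3 + 5y4 ≥ 20
  y1, y2, y3, y4 ≥ 0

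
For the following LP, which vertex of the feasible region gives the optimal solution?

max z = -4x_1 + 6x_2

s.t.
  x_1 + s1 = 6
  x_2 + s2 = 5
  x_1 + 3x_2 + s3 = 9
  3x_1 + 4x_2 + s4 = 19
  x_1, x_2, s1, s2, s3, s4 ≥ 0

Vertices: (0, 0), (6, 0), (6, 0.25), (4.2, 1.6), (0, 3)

Evaluate the objective at each vertex of the feasible region:
  z(0, 0) = 0
  z(6, 0) = -24
  z(6, 0.25) = -22.5
  z(4.2, 1.6) = -7.2
  z(0, 3) = 18  ←
The maximum is at x_1 = 0, x_2 = 3.

(0, 3)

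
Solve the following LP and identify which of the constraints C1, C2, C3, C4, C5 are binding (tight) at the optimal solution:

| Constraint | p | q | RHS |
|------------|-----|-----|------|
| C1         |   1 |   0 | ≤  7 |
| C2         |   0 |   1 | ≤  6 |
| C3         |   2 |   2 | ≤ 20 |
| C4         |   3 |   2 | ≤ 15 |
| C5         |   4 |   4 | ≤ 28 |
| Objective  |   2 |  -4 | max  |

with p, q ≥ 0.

At p = 5, q = 0, compute slack b - a·x for each constraint:
  C1: 7 − 5 = 2  (slack)
  C2: 6 − 0 = 6  (slack)
  C3: 20 − 10 = 10  (slack)
  C4: 15 − 15 = 0  (binding)
  C5: 28 − 20 = 8  (slack)

Optimal: p = 5, q = 0
Binding: C4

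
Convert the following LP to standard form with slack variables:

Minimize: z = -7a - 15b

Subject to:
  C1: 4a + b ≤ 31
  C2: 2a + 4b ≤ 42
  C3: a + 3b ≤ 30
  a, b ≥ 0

min z = -7a - 15b

s.t.
  4a + b + s1 = 31
  2a + 4b + s2 = 42
  a + 3b + s3 = 30
  a, b, s1, s2, s3 ≥ 0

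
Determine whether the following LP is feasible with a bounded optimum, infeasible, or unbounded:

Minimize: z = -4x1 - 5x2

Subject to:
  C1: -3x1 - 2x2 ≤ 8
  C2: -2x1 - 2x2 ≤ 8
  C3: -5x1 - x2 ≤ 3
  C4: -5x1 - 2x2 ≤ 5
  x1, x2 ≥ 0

Unbounded (objective can decrease without bound)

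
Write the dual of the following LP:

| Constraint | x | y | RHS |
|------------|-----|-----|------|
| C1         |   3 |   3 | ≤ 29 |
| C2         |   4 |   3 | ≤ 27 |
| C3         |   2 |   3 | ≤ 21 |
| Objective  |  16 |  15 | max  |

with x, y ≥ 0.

Primal max cᵀx s.t. Ax ≤ b, x ≥ 0  →  Dual min bᵀy s.t. Aᵀy ≥ c, y ≥ 0.

Minimize: z = 29y1 + 27y2 + 21y3

Subject to:
  3y1 + 4y2 + 2y3 ≥ 16
  3y1 + 3y2 + 3y3 ≥ 15
  y1, y2, y3 ≥ 0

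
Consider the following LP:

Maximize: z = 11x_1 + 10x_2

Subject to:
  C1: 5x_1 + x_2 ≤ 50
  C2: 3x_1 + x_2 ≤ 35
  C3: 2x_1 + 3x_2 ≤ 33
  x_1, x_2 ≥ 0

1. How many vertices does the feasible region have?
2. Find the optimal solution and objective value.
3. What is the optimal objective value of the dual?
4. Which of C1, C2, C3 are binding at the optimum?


1. 4
2. x_1 = 9, x_2 = 5, z = 149
3. 149
4. C1, C3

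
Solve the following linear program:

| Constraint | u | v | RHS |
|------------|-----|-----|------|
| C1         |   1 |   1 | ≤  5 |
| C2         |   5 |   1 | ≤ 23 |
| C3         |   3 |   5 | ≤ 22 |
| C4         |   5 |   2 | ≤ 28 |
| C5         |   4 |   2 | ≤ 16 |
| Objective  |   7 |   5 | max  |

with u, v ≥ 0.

Evaluate the objective at each vertex of the feasible region:
  z(0, 0) = 0
  z(4, 0) = 28
  z(3, 2) = 31  ←
  z(1.5, 3.5) = 28
  z(0, 4.4) = 22
The maximum is at u = 3, v = 2.

u = 3, v = 2, z = 31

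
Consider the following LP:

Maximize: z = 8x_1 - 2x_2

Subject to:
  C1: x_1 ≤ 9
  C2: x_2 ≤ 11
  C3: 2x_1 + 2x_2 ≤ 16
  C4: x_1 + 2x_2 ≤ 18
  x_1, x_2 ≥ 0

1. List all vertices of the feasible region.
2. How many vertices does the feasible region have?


1. (0, 0), (8, 0), (0, 8)
2. 3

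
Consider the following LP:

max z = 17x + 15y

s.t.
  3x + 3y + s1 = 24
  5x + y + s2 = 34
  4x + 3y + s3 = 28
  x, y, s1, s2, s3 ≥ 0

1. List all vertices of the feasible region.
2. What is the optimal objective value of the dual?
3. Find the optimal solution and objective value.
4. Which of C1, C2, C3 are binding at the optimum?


1. (0, 0), (6.8, 0), (6.727, 0.3636), (4, 4), (0, 8)
2. 128
3. x = 4, y = 4, z = 128
4. C1, C3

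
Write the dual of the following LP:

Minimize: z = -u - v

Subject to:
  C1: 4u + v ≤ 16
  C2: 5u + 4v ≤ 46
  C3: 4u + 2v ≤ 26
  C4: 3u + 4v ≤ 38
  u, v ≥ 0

Primal min cᵀx s.t. Ax ≤ b, x ≥ 0  →  Dual max −bᵀy s.t. Aᵀy ≥ −c, y ≥ 0.

Maximize: z = -16y1 - 46y2 - 26y3 - 38y4

Subject to:
  4y1 + 5y2 + 4y3 + 3y4 ≥ 1
  y1 + 4y2 + 2y3 + 4y4 ≥ 1
  y1, y2, y3, y4 ≥ 0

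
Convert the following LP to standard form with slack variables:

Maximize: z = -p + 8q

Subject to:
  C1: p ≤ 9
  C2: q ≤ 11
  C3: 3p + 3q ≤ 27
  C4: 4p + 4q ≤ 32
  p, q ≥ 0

max z = -p + 8q

s.t.
  p + s1 = 9
  q + s2 = 11
  3p + 3q + s3 = 27
  4p + 4q + s4 = 32
  p, q, s1, s2, s3, s4 ≥ 0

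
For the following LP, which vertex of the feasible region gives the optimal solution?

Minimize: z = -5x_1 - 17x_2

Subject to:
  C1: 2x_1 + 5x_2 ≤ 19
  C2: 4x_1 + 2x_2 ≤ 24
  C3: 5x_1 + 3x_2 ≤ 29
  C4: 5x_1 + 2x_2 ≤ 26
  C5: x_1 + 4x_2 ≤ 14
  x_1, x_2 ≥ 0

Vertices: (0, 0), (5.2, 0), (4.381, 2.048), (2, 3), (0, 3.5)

Evaluate the objective at each vertex of the feasible region:
  z(0, 0) = 0
  z(5.2, 0) = -26
  z(4.381, 2.048) = -56.71
  z(2, 3) = -61  ←
  z(0, 3.5) = -59.5
The minimum is at x_1 = 2, x_2 = 3.

(2, 3)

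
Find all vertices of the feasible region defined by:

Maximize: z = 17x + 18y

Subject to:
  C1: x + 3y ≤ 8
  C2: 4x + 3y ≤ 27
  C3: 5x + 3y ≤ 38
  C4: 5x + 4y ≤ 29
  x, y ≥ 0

(0, 0), (5.8, 0), (5, 1), (0, 2.667)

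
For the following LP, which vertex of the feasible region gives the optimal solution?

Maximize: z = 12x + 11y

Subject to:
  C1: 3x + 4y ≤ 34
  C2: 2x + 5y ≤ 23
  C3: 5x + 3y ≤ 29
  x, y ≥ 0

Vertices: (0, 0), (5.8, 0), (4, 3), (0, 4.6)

Evaluate the objective at each vertex of the feasible region:
  z(0, 0) = 0
  z(5.8, 0) = 69.6
  z(4, 3) = 81  ←
  z(0, 4.6) = 50.6
The maximum is at x = 4, y = 3.

(4, 3)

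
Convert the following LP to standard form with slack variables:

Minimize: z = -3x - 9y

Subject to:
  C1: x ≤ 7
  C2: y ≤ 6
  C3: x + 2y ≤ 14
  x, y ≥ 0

min z = -3x - 9y

s.t.
  x + s1 = 7
  y + s2 = 6
  x + 2y + s3 = 14
  x, y, s1, s2, s3 ≥ 0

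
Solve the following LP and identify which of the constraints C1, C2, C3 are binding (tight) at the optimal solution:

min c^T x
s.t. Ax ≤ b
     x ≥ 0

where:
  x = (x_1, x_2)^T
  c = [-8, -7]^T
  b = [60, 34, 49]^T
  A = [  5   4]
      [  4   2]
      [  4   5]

At x_1 = 6, x_2 = 5, compute slack b - a·x for each constraint:
  C1: 60 − 50 = 10  (slack)
  C2: 34 − 34 = 0  (binding)
  C3: 49 − 49 = 0  (binding)

Optimal: x_1 = 6, x_2 = 5
Binding: C2, C3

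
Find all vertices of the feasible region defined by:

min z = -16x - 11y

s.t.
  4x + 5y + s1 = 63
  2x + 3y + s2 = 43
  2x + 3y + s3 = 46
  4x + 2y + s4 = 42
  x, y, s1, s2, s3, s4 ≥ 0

(0, 0), (10.5, 0), (7, 7), (0, 12.6)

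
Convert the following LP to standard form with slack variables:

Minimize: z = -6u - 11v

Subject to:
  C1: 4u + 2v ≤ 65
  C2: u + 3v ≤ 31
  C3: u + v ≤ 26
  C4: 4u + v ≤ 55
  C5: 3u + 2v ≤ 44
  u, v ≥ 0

min z = -6u - 11v

s.t.
  4u + 2v + s1 = 65
  u + 3v + s2 = 31
  u + v + s3 = 26
  4u + v + s4 = 55
  3u + 2v + s5 = 44
  u, v, s1, s2, s3, s4, s5 ≥ 0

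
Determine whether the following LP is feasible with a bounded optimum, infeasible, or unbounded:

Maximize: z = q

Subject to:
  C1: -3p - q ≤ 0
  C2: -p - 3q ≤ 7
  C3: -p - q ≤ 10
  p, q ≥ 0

Unbounded (objective can increase without bound)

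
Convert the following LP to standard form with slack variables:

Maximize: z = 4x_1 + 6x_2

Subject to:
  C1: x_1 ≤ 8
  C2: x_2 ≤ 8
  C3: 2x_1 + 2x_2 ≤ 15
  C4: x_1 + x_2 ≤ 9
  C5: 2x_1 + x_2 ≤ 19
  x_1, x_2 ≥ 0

max z = 4x_1 + 6x_2

s.t.
  x_1 + s1 = 8
  x_2 + s2 = 8
  2x_1 + 2x_2 + s3 = 15
  x_1 + x_2 + s4 = 9
  2x_1 + x_2 + s5 = 19
  x_1, x_2, s1, s2, s3, s4, s5 ≥ 0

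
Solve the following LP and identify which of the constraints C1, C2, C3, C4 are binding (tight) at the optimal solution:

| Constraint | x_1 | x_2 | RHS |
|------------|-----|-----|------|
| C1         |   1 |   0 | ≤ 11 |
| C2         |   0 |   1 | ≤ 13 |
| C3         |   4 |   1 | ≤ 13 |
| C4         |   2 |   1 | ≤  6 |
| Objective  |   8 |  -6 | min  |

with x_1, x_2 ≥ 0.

At x_1 = 0, x_2 = 6, compute slack b - a·x for each constraint:
  C1: 11 − 0 = 11  (slack)
  C2: 13 − 6 = 7  (slack)
  C3: 13 − 6 = 7  (slack)
  C4: 6 − 6 = 0  (binding)

Optimal: x_1 = 0, x_2 = 6
Binding: C4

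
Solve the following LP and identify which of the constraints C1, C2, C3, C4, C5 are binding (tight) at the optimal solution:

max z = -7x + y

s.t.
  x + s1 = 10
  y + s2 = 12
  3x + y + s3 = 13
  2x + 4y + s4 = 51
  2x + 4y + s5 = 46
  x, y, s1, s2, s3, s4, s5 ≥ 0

At x = 0, y = 11.5, compute slack b - a·x for each constraint:
  C1: 10 − 0 = 10  (slack)
  C2: 12 − 11.5 = 0.5  (slack)
  C3: 13 − 11.5 = 1.5  (slack)
  C4: 51 − 46 = 5  (slack)
  C5: 46 − 46 = 0  (binding)

Optimal: x = 0, y = 11.5
Binding: C5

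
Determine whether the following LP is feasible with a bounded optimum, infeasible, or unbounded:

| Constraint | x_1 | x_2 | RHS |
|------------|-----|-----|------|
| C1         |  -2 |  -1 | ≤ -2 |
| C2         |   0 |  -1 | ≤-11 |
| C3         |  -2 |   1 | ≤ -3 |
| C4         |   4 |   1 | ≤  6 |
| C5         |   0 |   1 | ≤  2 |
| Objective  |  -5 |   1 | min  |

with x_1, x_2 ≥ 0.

Infeasible (no feasible solution exists)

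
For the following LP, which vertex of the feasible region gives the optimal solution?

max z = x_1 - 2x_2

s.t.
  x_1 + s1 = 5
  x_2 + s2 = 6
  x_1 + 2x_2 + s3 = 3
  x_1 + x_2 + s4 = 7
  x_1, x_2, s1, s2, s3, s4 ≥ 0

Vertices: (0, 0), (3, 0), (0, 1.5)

Evaluate the objective at each vertex of the feasible region:
  z(0, 0) = 0
  z(3, 0) = 3  ←
  z(0, 1.5) = -3
The maximum is at x_1 = 3, x_2 = 0.

(3, 0)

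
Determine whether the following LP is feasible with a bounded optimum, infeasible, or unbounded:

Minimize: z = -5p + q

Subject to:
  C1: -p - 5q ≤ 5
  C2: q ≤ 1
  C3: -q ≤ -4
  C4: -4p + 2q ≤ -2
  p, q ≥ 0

Infeasible (no feasible solution exists)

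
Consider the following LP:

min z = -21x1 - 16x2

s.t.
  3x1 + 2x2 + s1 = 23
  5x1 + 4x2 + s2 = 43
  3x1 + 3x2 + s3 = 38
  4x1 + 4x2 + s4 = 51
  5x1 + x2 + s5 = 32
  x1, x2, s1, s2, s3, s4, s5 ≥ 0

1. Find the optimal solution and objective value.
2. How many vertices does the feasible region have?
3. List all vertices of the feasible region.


1. x1 = 3, x2 = 7, z = -175
2. 5
3. (0, 0), (6.4, 0), (5.857, 2.714), (3, 7), (0, 10.75)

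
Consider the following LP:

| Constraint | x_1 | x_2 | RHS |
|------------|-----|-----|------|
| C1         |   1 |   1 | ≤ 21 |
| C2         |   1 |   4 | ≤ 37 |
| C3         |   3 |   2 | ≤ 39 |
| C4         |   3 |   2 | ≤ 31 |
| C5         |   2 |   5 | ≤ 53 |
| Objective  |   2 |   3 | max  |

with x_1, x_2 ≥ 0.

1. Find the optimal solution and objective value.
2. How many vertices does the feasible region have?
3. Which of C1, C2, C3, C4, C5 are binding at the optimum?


1. x_1 = 5, x_2 = 8, z = 34
2. 4
3. C2, C4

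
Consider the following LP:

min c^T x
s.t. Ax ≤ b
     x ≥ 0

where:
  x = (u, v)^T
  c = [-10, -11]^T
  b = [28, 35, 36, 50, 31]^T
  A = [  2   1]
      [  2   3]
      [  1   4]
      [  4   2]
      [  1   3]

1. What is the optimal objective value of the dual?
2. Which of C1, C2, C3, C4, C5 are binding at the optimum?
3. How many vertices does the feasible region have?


1. -155
2. C2, C4
3. 5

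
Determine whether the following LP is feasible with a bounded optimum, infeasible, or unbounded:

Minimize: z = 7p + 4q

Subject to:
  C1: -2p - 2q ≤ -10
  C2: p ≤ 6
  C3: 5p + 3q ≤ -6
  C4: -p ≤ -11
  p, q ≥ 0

Infeasible (no feasible solution exists)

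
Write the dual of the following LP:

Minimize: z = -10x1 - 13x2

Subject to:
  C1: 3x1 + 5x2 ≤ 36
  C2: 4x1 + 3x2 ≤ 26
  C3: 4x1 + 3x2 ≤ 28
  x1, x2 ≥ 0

Primal min cᵀx s.t. Ax ≤ b, x ≥ 0  →  Dual max −bᵀy s.t. Aᵀy ≥ −c, y ≥ 0.

Maximize: z = -36y1 - 26y2 - 28y3

Subject to:
  3y1 + 4y2 + 4y3 ≥ 10
  5y1 + 3y2 + 3y3 ≥ 13
  y1, y2, y3 ≥ 0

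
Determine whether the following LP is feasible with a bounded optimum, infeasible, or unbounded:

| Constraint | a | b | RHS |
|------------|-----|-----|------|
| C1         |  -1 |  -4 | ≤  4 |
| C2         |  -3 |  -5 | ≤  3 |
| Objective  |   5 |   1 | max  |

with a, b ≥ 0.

Unbounded (objective can increase without bound)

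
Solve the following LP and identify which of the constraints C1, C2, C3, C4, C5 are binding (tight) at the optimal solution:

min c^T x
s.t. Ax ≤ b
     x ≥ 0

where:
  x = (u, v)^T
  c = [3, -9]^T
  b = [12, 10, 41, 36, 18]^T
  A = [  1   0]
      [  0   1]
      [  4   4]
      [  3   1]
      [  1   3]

At u = 0, v = 6, compute slack b - a·x for each constraint:
  C1: 12 − 0 = 12  (slack)
  C2: 10 − 6 = 4  (slack)
  C3: 41 − 24 = 17  (slack)
  C4: 36 − 6 = 30  (slack)
  C5: 18 − 18 = 0  (binding)

Optimal: u = 0, v = 6
Binding: C5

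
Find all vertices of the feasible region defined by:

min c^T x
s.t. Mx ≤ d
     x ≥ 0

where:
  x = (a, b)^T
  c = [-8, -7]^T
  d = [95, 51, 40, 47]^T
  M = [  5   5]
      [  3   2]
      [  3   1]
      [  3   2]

(0, 0), (13.33, 0), (11, 7), (9, 10), (0, 19)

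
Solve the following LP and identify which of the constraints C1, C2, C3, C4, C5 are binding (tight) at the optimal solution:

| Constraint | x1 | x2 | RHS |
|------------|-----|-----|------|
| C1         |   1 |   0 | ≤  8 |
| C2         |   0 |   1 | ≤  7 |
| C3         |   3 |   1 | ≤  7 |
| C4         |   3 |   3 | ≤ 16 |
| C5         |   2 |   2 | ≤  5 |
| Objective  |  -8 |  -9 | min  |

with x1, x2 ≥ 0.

At x1 = 0, x2 = 2.5, compute slack b - a·x for each constraint:
  C1: 8 − 0 = 8  (slack)
  C2: 7 − 2.5 = 4.5  (slack)
  C3: 7 − 2.5 = 4.5  (slack)
  C4: 16 − 7.5 = 8.5  (slack)
  C5: 5 − 5 = 0  (binding)

Optimal: x1 = 0, x2 = 2.5
Binding: C5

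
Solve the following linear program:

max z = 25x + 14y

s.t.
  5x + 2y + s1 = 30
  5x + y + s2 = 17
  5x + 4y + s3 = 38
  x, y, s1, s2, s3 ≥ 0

Evaluate the objective at each vertex of the feasible region:
  z(0, 0) = 0
  z(3.4, 0) = 85
  z(2, 7) = 148  ←
  z(0, 9.5) = 133
The maximum is at x = 2, y = 7.

x = 2, y = 7, z = 148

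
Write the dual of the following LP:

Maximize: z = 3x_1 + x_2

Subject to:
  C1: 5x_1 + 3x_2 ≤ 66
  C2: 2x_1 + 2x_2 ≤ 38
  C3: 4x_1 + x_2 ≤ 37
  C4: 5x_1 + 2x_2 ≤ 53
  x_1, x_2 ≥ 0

Primal max cᵀx s.t. Ax ≤ b, x ≥ 0  →  Dual min bᵀy s.t. Aᵀy ≥ c, y ≥ 0.

Minimize: z = 66y1 + 38y2 + 37y3 + 53y4

Subject to:
  5y1 + 2y2 + 4y3 + 5y4 ≥ 3
  3y1 + 2y2 + y3 + 2y4 ≥ 1
  y1, y2, y3, y4 ≥ 0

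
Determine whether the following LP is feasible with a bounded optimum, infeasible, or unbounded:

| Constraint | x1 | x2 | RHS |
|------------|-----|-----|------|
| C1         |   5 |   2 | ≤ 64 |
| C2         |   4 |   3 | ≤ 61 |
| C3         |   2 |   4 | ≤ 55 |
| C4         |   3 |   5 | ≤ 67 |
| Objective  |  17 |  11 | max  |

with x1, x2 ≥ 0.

Feasible with a bounded optimal solution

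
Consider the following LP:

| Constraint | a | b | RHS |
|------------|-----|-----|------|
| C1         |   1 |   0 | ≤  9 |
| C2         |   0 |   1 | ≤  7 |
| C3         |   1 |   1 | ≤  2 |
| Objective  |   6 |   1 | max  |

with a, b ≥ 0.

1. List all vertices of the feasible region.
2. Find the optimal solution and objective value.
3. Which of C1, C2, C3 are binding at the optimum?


1. (0, 0), (2, 0), (0, 2)
2. a = 2, b = 0, z = 12
3. C3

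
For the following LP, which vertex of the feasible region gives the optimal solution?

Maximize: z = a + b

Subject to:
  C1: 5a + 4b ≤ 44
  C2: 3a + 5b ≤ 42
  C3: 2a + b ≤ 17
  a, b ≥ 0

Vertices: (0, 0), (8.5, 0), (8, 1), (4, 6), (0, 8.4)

Evaluate the objective at each vertex of the feasible region:
  z(0, 0) = 0
  z(8.5, 0) = 8.5
  z(8, 1) = 9
  z(4, 6) = 10  ←
  z(0, 8.4) = 8.4
The maximum is at a = 4, b = 6.

(4, 6)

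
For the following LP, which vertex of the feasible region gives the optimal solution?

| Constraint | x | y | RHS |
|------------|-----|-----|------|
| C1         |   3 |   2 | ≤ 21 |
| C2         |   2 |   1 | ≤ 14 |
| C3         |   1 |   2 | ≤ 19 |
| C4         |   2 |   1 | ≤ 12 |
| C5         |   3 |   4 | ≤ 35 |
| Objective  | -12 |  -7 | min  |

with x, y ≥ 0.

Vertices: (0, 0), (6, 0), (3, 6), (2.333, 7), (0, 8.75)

Evaluate the objective at each vertex of the feasible region:
  z(0, 0) = 0
  z(6, 0) = -72
  z(3, 6) = -78  ←
  z(2.333, 7) = -77
  z(0, 8.75) = -61.25
The minimum is at x = 3, y = 6.

(3, 6)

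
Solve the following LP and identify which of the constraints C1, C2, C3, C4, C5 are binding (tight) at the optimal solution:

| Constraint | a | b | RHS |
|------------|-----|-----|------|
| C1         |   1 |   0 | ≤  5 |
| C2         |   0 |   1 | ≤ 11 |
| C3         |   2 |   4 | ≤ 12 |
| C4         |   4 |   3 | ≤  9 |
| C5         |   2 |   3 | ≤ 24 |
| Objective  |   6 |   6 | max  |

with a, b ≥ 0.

At a = 0, b = 3, compute slack b - a·x for each constraint:
  C1: 5 − 0 = 5  (slack)
  C2: 11 − 3 = 8  (slack)
  C3: 12 − 12 = 0  (binding)
  C4: 9 − 9 = 0  (binding)
  C5: 24 − 9 = 15  (slack)

Optimal: a = 0, b = 3
Binding: C3, C4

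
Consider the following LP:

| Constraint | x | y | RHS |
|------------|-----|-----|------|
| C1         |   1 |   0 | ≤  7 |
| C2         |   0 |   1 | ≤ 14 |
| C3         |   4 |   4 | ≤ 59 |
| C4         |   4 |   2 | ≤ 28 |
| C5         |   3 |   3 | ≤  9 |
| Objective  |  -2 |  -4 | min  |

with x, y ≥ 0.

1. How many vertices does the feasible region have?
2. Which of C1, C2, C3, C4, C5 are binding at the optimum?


1. 3
2. C5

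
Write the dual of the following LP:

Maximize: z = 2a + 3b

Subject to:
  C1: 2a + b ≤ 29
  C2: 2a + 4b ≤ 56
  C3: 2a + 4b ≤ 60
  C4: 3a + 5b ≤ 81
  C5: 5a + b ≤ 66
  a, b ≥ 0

Primal max cᵀx s.t. Ax ≤ b, x ≥ 0  →  Dual min bᵀy s.t. Aᵀy ≥ c, y ≥ 0.

Minimize: z = 29y1 + 56y2 + 60y3 + 81y4 + 66y5

Subject to:
  2y1 + 2y2 + 2y3 + 3y4 + 5y5 ≥ 2
  y1 + 4y2 + 4y3 + 5y4 + y5 ≥ 3
  y1, y2, y3, y4, y5 ≥ 0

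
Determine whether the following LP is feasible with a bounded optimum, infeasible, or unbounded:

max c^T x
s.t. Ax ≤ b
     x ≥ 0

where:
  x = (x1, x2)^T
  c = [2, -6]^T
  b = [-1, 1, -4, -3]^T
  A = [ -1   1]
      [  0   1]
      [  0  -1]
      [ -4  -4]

Infeasible (no feasible solution exists)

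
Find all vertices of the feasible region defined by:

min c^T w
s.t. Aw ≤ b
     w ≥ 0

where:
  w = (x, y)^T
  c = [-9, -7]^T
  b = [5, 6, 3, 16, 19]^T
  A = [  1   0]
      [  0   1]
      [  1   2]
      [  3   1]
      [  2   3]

(0, 0), (3, 0), (0, 1.5)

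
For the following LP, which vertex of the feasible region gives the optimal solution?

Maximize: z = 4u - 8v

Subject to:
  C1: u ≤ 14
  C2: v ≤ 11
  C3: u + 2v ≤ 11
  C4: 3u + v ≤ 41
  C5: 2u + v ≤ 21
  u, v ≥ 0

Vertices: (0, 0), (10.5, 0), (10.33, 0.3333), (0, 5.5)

Evaluate the objective at each vertex of the feasible region:
  z(0, 0) = 0
  z(10.5, 0) = 42  ←
  z(10.33, 0.3333) = 38.67
  z(0, 5.5) = -44
The maximum is at u = 10.5, v = 0.

(10.5, 0)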